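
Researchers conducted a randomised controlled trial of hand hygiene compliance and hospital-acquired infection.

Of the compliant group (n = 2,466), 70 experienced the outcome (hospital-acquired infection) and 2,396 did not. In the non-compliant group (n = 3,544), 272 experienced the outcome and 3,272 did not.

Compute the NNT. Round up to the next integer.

21

Risk in treated group = 70/2466 = 0.02839; risk in control = 272/3544 = 0.07675.
Absolute risk reduction = 0.07675 − 0.02839 = 0.04836
NNT = 1 / ARR = 1 / 0.04836 = 20.677 → round up → 21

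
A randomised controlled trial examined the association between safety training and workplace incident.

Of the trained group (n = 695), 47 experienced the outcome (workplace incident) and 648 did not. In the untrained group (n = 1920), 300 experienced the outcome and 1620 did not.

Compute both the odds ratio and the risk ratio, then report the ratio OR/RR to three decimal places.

0.905

From the description: a = 47, b = 648, c = 300, d = 1620.
OR = (47·1620)/(648·300) = 76140/194400 = 0.39167
Risk in exposed = 47/695 = 0.06763; risk in unexposed = 300/1920 = 0.15625; RR = 0.43281
OR/RR = 0.39167 / 0.43281 = 0.90495
The outcome is not rare, so the OR lies further from 1 than the RR.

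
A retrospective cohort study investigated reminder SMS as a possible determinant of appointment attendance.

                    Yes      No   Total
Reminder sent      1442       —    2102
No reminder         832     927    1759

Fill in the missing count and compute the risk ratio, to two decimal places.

1.45

The missing cell is in the exposed row: 2102 − 1442 = 660.
So a = 1442, b = 660, c = 832, d = 927.
RR = [a/(a+b)] / [c/(c+d)] = (1442/2102) / (832/1759) = 0.68601/0.47300 = 1.45036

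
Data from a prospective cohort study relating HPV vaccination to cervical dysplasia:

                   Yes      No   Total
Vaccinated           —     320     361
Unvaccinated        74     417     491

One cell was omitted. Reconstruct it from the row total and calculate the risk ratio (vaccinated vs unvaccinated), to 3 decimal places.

The missing cell is in the exposed row: 361 − 320 = 41.
So a = 41, b = 320, c = 74, d = 417.
RR = [a/(a+b)] / [c/(c+d)] = (41/361) / (74/491) = 0.11357/0.15071 = 0.75357

0.754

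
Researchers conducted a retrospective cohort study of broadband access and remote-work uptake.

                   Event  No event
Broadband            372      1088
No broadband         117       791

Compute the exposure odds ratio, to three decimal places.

2.312

Cells: a = 372, b = 1088, c = 117, d = 791.
OR = (a·d)/(b·c) = (372 × 791) / (1088 × 117) = 294252 / 127296 = 2.31156
The odds of remote-work uptake are about 2.31 times as high in the broadband group.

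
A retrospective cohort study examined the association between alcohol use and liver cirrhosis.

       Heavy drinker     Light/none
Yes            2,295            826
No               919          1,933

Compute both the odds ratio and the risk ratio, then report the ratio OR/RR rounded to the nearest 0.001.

Reading the table with exposure as columns: a = 2295 (Heavy drinker, case), b = 919 (Heavy drinker, non-case), c = 826 (Light/none, case), d = 1933.
OR = (2295·1933)/(919·826) = 4436235/759094 = 5.84412
Risk in exposed = 2295/3214 = 0.71406; risk in unexposed = 826/2759 = 0.29938; RR = 2.38511
OR/RR = 5.84412 / 2.38511 = 2.45025
The outcome is not rare, so the OR lies further from 1 than the RR.

2.450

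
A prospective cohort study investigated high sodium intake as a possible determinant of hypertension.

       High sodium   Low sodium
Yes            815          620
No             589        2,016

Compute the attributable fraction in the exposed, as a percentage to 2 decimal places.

59.48

Reading the table with exposure as columns: a = 815 (High sodium, case), b = 589 (High sodium, non-case), c = 620 (Low sodium, case), d = 2016.
Risk in exposed = 815/1404 = 0.58048; risk in unexposed = 620/2636 = 0.23520.
RR = 0.58048/0.23520 = 2.46799
AR% = (RR − 1)/RR × 100 = (2.46799 − 1)/2.46799 × 100 = 59.4813%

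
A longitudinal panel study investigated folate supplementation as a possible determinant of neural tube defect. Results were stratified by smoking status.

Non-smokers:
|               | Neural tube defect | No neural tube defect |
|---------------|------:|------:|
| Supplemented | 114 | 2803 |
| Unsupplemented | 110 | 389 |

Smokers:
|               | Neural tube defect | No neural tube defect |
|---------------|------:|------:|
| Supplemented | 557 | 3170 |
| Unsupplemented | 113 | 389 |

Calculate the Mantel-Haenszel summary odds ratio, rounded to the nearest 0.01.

OR_MH = Σ(aᵢdᵢ/nᵢ) / Σ(bᵢcᵢ/nᵢ), where nᵢ is the stratum total.
Stratum 1 (Non-smokers): n = 3416; a·d/n = 114·389/3416 = 12.9819; b·c/n = 2803·110/3416 = 90.2605
Stratum 2 (Smokers): n = 4229; a·d/n = 557·389/4229 = 51.2350; b·c/n = 3170·113/4229 = 84.7032
OR_MH = (12.9819 + 51.2350) / (90.2605 + 84.7032) = 64.2169 / 174.9638 = 0.36703

0.37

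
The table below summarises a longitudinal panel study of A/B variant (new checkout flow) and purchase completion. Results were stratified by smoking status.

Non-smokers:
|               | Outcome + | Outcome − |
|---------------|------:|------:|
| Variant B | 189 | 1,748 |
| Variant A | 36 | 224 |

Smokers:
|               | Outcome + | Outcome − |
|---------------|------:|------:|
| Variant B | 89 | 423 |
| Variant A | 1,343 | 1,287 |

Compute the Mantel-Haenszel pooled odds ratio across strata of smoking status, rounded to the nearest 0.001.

OR_MH = Σ(aᵢdᵢ/nᵢ) / Σ(bᵢcᵢ/nᵢ), where nᵢ is the stratum total.
Stratum 1 (Non-smokers): n = 2197; a·d/n = 189·224/2197 = 19.2699; b·c/n = 1748·36/2197 = 28.6427
Stratum 2 (Smokers): n = 3142; a·d/n = 89·1287/3142 = 36.4554; b·c/n = 423·1343/3142 = 180.8049
OR_MH = (19.2699 + 36.4554) / (28.6427 + 180.8049) = 55.7254 / 209.4476 = 0.26606

0.266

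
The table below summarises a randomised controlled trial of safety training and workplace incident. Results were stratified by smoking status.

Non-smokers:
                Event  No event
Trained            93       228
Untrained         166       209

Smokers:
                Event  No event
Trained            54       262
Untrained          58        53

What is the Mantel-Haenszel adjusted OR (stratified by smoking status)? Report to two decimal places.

OR_MH = Σ(aᵢdᵢ/nᵢ) / Σ(bᵢcᵢ/nᵢ), where nᵢ is the stratum total.
Stratum 1 (Non-smokers): n = 696; a·d/n = 93·209/696 = 27.9267; b·c/n = 228·166/696 = 54.3793
Stratum 2 (Smokers): n = 427; a·d/n = 54·53/427 = 6.7026; b·c/n = 262·58/427 = 35.5878
OR_MH = (27.9267 + 6.7026) / (54.3793 + 35.5878) = 34.6293 / 89.9671 = 0.38491

0.38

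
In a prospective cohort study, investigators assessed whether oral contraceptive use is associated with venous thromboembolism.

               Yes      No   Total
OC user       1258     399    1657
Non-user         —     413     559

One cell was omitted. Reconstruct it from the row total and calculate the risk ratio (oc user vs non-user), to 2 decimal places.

2.91

The missing cell is in the unexposed row: 559 − 413 = 146.
So a = 1258, b = 399, c = 146, d = 413.
RR = [a/(a+b)] / [c/(c+d)] = (1258/1657) / (146/559) = 0.75920/0.26118 = 2.90681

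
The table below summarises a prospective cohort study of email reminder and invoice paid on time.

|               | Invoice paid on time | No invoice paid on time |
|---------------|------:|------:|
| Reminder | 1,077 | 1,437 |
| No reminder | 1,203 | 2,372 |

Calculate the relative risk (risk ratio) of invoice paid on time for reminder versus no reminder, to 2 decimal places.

Cells: a = 1077, b = 1437, c = 1203, d = 2372.
Risk in exposed = 1077/2514 = 0.42840; risk in unexposed = 1203/3575 = 0.33650.
RR = 0.42840 / 0.33650 = 1.27310
The risk among the exposed is 1.27 times that among the unexposed.

1.27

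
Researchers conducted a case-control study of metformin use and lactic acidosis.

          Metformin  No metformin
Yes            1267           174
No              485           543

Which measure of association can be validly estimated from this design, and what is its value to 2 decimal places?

8.15

Reading the table with exposure as columns: a = 1267 (Metformin, case), b = 485 (Metformin, non-case), c = 174 (No metformin, case), d = 543.
This is a case-control study: participants were sampled on outcome status, so risks in the source population cannot be estimated directly — relative risk is not valid here. The odds ratio is the appropriate measure.
OR = (a·d)/(b·c) = (1267 × 543) / (485 × 174) = 687981 / 84390 = 8.15240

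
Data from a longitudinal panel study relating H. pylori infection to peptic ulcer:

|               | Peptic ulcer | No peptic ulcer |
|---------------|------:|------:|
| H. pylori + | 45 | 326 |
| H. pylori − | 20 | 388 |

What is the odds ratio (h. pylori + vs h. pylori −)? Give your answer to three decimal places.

Cells: a = 45, b = 326, c = 20, d = 388.
OR = (a·d)/(b·c) = (45 × 388) / (326 × 20) = 17460 / 6520 = 2.67791
The odds of peptic ulcer are about 2.68 times as high in the h. pylori + group.

2.678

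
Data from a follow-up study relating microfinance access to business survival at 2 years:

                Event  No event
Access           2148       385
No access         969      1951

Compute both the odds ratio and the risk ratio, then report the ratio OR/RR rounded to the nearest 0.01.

4.40

Cells: a = 2148, b = 385, c = 969, d = 1951.
OR = (2148·1951)/(385·969) = 4190748/373065 = 11.23329
Risk in exposed = 2148/2533 = 0.84801; risk in unexposed = 969/2920 = 0.33185; RR = 2.55540
OR/RR = 11.23329 / 2.55540 = 4.39591
The outcome is not rare, so the OR lies further from 1 than the RR.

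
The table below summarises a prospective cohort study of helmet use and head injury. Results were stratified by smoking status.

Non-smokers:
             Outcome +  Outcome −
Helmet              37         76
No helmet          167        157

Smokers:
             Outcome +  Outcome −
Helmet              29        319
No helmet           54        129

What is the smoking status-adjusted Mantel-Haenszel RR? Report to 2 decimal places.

0.48

RR_MH = Σ(aᵢ·n₀ᵢ/nᵢ) / Σ(cᵢ·n₁ᵢ/nᵢ), with n₁ᵢ = aᵢ+bᵢ (exposed), n₀ᵢ = cᵢ+dᵢ (unexposed), nᵢ = n₁ᵢ+n₀ᵢ.
Stratum 1 (Non-smokers): n₁ = 113, n₀ = 324, n = 437; a·n₀/n = 37·324/437 = 27.4325; c·n₁/n = 167·113/437 = 43.1831
Stratum 2 (Smokers): n₁ = 348, n₀ = 183, n = 531; a·n₀/n = 29·183/531 = 9.9944; c·n₁/n = 54·348/531 = 35.3898
RR_MH = (27.4325 + 9.9944) / (43.1831 + 35.3898) = 37.4268 / 78.5729 = 0.47633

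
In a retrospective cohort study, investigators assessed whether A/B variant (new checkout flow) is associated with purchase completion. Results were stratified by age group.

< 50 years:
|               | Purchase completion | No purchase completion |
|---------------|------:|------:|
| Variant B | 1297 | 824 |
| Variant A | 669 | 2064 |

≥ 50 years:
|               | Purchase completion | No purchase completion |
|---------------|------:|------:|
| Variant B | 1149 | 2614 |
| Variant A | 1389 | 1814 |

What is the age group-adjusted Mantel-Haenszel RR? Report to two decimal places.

1.21

RR_MH = Σ(aᵢ·n₀ᵢ/nᵢ) / Σ(cᵢ·n₁ᵢ/nᵢ), with n₁ᵢ = aᵢ+bᵢ (exposed), n₀ᵢ = cᵢ+dᵢ (unexposed), nᵢ = n₁ᵢ+n₀ᵢ.
Stratum 1 (< 50 years): n₁ = 2121, n₀ = 2733, n = 4854; a·n₀/n = 1297·2733/4854 = 730.2639; c·n₁/n = 669·2121/4854 = 292.3257
Stratum 2 (≥ 50 years): n₁ = 3763, n₀ = 3203, n = 6966; a·n₀/n = 1149·3203/6966 = 528.3157; c·n₁/n = 1389·3763/6966 = 750.3312
RR_MH = (730.2639 + 528.3157) / (292.3257 + 750.3312) = 1258.5796 / 1042.6569 = 1.20709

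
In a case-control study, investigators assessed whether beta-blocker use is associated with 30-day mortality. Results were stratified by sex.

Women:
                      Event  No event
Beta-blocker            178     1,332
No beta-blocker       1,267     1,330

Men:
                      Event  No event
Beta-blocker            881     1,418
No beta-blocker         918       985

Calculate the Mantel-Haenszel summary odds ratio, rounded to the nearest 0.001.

0.367

OR_MH = Σ(aᵢdᵢ/nᵢ) / Σ(bᵢcᵢ/nᵢ), where nᵢ is the stratum total.
Stratum 1 (Women): n = 4107; a·d/n = 178·1330/4107 = 57.6430; b·c/n = 1332·1267/4107 = 410.9189
Stratum 2 (Men): n = 4202; a·d/n = 881·985/4202 = 206.5171; b·c/n = 1418·918/4202 = 309.7868
OR_MH = (57.6430 + 206.5171) / (410.9189 + 309.7868) = 264.1602 / 720.7057 = 0.36653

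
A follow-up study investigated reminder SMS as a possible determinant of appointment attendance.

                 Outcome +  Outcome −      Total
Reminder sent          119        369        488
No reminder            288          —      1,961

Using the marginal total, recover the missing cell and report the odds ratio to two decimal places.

The missing cell is in the unexposed row: 1961 − 288 = 1673.
So a = 119, b = 369, c = 288, d = 1673.
OR = (a·d)/(b·c) = (119 × 1673) / (369 × 288) = 199087 / 106272 = 1.87337

1.87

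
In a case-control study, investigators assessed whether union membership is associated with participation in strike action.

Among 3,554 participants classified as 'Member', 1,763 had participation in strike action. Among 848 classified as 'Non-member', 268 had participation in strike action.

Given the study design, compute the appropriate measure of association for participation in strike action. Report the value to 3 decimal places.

From the description: a = 1763, b = 1791, c = 268, d = 580.
This is a case-control study: participants were sampled on outcome status, so risks in the source population cannot be estimated directly — relative risk is not valid here. The odds ratio is the appropriate measure.
OR = (a·d)/(b·c) = (1763 × 580) / (1791 × 268) = 1022540 / 479988 = 2.13034

2.130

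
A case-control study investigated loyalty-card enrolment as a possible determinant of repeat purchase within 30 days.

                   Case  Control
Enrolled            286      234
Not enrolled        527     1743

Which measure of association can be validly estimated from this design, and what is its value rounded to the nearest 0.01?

4.04

Cells: a = 286, b = 234, c = 527, d = 1743.
This is a case-control study: participants were sampled on outcome status, so risks in the source population cannot be estimated directly — relative risk is not valid here. The odds ratio is the appropriate measure.
OR = (a·d)/(b·c) = (286 × 1743) / (234 × 527) = 498498 / 123318 = 4.04238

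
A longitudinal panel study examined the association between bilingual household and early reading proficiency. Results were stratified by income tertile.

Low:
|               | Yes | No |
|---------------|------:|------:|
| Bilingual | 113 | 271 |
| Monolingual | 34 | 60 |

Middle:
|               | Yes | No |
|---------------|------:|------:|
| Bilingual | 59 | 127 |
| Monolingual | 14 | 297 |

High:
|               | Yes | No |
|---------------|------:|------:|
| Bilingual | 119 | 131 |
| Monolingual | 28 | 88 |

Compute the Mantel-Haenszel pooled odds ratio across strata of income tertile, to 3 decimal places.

OR_MH = Σ(aᵢdᵢ/nᵢ) / Σ(bᵢcᵢ/nᵢ), where nᵢ is the stratum total.
Stratum 1 (Low): n = 478; a·d/n = 113·60/478 = 14.1841; b·c/n = 271·34/478 = 19.2762
Stratum 2 (Middle): n = 497; a·d/n = 59·297/497 = 35.2575; b·c/n = 127·14/497 = 3.5775
Stratum 3 (High): n = 366; a·d/n = 119·88/366 = 28.6120; b·c/n = 131·28/366 = 10.0219
OR_MH = (14.1841 + 35.2575 + 28.6120) / (19.2762 + 3.5775 + 10.0219) = 78.0537 / 32.8755 = 2.37422

2.374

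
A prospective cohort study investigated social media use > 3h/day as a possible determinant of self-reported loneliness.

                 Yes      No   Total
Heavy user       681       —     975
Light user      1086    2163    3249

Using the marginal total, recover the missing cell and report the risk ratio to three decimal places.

The missing cell is in the exposed row: 975 − 681 = 294.
So a = 681, b = 294, c = 1086, d = 2163.
RR = [a/(a+b)] / [c/(c+d)] = (681/975) / (1086/3249) = 0.69846/0.33426 = 2.08960

2.090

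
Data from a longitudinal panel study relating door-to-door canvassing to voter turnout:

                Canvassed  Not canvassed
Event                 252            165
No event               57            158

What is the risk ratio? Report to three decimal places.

1.596

Reading the table with exposure as columns: a = 252 (Canvassed, case), b = 57 (Canvassed, non-case), c = 165 (Not canvassed, case), d = 158.
Risk in exposed = 252/309 = 0.81553; risk in unexposed = 165/323 = 0.51084.
RR = 0.81553 / 0.51084 = 1.59647
The risk among the exposed is 1.60 times that among the unexposed.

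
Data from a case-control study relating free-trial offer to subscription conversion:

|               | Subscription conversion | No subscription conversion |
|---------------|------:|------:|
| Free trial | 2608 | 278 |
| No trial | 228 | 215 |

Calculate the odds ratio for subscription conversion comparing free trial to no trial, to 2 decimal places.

8.85

Cells: a = 2608, b = 278, c = 228, d = 215.
OR = (a·d)/(b·c) = (2608 × 215) / (278 × 228) = 560720 / 63384 = 8.84640
The odds of subscription conversion are about 8.85 times as high in the free trial group.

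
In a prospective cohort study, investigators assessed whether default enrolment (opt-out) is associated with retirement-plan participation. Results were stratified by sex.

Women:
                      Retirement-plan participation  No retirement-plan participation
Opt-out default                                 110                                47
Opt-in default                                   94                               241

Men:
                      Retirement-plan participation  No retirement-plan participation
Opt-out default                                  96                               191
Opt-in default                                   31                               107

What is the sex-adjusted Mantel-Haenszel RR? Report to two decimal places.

RR_MH = Σ(aᵢ·n₀ᵢ/nᵢ) / Σ(cᵢ·n₁ᵢ/nᵢ), with n₁ᵢ = aᵢ+bᵢ (exposed), n₀ᵢ = cᵢ+dᵢ (unexposed), nᵢ = n₁ᵢ+n₀ᵢ.
Stratum 1 (Women): n₁ = 157, n₀ = 335, n = 492; a·n₀/n = 110·335/492 = 74.8984; c·n₁/n = 94·157/492 = 29.9959
Stratum 2 (Men): n₁ = 287, n₀ = 138, n = 425; a·n₀/n = 96·138/425 = 31.1718; c·n₁/n = 31·287/425 = 20.9341
RR_MH = (74.8984 + 31.1718) / (29.9959 + 20.9341) = 106.0701 / 50.9301 = 2.08266

2.08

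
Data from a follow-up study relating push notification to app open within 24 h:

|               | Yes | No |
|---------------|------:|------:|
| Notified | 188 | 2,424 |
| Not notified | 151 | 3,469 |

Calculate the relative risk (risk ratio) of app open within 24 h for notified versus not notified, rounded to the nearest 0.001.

Cells: a = 188, b = 2424, c = 151, d = 3469.
Risk in exposed = 188/2612 = 0.07198; risk in unexposed = 151/3620 = 0.04171.
RR = 0.07198 / 0.04171 = 1.72551
The risk among the exposed is 1.73 times that among the unexposed.

1.726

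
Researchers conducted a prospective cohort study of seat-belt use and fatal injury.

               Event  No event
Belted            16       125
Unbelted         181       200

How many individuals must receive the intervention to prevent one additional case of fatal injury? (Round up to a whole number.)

3

Risk in treated group = 16/141 = 0.11348; risk in control = 181/381 = 0.47507.
Absolute risk reduction = 0.47507 − 0.11348 = 0.36159
NNT = 1 / ARR = 1 / 0.36159 = 2.766 → round up → 3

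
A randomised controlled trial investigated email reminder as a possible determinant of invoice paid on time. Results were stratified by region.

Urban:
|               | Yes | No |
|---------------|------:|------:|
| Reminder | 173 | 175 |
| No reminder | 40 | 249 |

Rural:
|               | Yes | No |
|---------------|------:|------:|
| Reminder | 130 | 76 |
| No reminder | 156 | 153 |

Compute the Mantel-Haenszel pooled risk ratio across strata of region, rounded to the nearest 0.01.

RR_MH = Σ(aᵢ·n₀ᵢ/nᵢ) / Σ(cᵢ·n₁ᵢ/nᵢ), with n₁ᵢ = aᵢ+bᵢ (exposed), n₀ᵢ = cᵢ+dᵢ (unexposed), nᵢ = n₁ᵢ+n₀ᵢ.
Stratum 1 (Urban): n₁ = 348, n₀ = 289, n = 637; a·n₀/n = 173·289/637 = 78.4882; c·n₁/n = 40·348/637 = 21.8524
Stratum 2 (Rural): n₁ = 206, n₀ = 309, n = 515; a·n₀/n = 130·309/515 = 78.0000; c·n₁/n = 156·206/515 = 62.4000
RR_MH = (78.4882 + 78.0000) / (21.8524 + 62.4000) = 156.4882 / 84.2524 = 1.85737

1.86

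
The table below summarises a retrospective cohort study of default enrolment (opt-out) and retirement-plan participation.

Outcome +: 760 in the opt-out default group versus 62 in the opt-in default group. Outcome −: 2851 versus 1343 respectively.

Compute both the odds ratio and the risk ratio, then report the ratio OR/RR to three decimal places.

From the description: a = 760, b = 2851, c = 62, d = 1343.
OR = (760·1343)/(2851·62) = 1020680/176762 = 5.77432
Risk in exposed = 760/3611 = 0.21047; risk in unexposed = 62/1405 = 0.04413; RR = 4.76948
OR/RR = 5.77432 / 4.76948 = 1.21068
The outcome is not rare, so the OR lies further from 1 than the RR.

1.211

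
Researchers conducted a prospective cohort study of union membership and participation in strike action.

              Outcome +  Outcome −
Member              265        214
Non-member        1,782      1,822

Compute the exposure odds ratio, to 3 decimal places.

Cells: a = 265, b = 214, c = 1782, d = 1822.
OR = (a·d)/(b·c) = (265 × 1822) / (214 × 1782) = 482830 / 381348 = 1.26611
The odds of participation in strike action are about 1.27 times as high in the member group.

1.266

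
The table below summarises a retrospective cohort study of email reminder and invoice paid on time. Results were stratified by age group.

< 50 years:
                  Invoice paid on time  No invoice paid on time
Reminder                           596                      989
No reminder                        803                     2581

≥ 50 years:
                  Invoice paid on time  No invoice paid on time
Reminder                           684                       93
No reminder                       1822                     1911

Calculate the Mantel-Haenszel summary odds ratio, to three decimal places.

OR_MH = Σ(aᵢdᵢ/nᵢ) / Σ(bᵢcᵢ/nᵢ), where nᵢ is the stratum total.
Stratum 1 (< 50 years): n = 4969; a·d/n = 596·2581/4969 = 309.5746; b·c/n = 989·803/4969 = 159.8243
Stratum 2 (≥ 50 years): n = 4510; a·d/n = 684·1911/4510 = 289.8279; b·c/n = 93·1822/4510 = 37.5712
OR_MH = (309.5746 + 289.8279) / (159.8243 + 37.5712) = 599.4025 / 197.3955 = 3.03656

3.037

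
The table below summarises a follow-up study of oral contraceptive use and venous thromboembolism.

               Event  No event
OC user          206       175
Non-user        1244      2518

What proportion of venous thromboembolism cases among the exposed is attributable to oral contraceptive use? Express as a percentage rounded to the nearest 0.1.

38.8

Cells: a = 206, b = 175, c = 1244, d = 2518.
Risk in exposed = 206/381 = 0.54068; risk in unexposed = 1244/3762 = 0.33068.
RR = 0.54068/0.33068 = 1.63509
AR% = (RR − 1)/RR × 100 = (1.63509 − 1)/1.63509 × 100 = 38.8411%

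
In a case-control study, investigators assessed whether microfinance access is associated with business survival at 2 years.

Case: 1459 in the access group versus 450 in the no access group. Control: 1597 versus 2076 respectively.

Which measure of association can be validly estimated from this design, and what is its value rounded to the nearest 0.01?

4.21

From the description: a = 1459, b = 1597, c = 450, d = 2076.
This is a case-control study: participants were sampled on outcome status, so risks in the source population cannot be estimated directly — relative risk is not valid here. The odds ratio is the appropriate measure.
OR = (a·d)/(b·c) = (1459 × 2076) / (1597 × 450) = 3028884 / 718650 = 4.21469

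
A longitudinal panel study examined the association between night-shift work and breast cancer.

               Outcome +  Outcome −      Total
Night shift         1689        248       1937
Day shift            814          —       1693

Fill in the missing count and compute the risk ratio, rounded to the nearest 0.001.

The missing cell is in the unexposed row: 1693 − 814 = 879.
So a = 1689, b = 248, c = 814, d = 879.
RR = [a/(a+b)] / [c/(c+d)] = (1689/1937) / (814/1693) = 0.87197/0.48080 = 1.81356

1.814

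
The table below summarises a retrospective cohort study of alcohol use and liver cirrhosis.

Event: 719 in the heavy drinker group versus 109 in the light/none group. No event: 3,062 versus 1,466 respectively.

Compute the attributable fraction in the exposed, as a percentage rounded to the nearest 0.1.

From the description: a = 719, b = 3062, c = 109, d = 1466.
Risk in exposed = 719/3781 = 0.19016; risk in unexposed = 109/1575 = 0.06921.
RR = 0.19016/0.06921 = 2.74774
AR% = (RR − 1)/RR × 100 = (2.74774 − 1)/2.74774 × 100 = 63.6065%

63.6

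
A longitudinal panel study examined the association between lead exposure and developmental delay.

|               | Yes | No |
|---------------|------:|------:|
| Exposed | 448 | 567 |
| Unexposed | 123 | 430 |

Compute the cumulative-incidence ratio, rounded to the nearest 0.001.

Cells: a = 448, b = 567, c = 123, d = 430.
Risk in exposed = 448/1015 = 0.44138; risk in unexposed = 123/553 = 0.22242.
RR = 0.44138 / 0.22242 = 1.98441
The risk among the exposed is 1.98 times that among the unexposed.

1.984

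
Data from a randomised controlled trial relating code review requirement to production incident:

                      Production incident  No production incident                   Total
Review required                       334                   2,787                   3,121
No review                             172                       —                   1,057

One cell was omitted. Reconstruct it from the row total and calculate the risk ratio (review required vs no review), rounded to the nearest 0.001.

0.658

The missing cell is in the unexposed row: 1057 − 172 = 885.
So a = 334, b = 2787, c = 172, d = 885.
RR = [a/(a+b)] / [c/(c+d)] = (334/3121) / (172/1057) = 0.10702/0.16272 = 0.65766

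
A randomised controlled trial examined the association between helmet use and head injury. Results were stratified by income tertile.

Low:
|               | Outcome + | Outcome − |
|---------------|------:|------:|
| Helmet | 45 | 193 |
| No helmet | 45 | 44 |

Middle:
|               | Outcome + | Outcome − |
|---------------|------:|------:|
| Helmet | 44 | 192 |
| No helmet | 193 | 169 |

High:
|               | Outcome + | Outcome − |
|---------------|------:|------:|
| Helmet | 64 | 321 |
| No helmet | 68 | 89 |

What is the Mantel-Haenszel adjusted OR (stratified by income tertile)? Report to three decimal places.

OR_MH = Σ(aᵢdᵢ/nᵢ) / Σ(bᵢcᵢ/nᵢ), where nᵢ is the stratum total.
Stratum 1 (Low): n = 327; a·d/n = 45·44/327 = 6.0550; b·c/n = 193·45/327 = 26.5596
Stratum 2 (Middle): n = 598; a·d/n = 44·169/598 = 12.4348; b·c/n = 192·193/598 = 61.9666
Stratum 3 (High): n = 542; a·d/n = 64·89/542 = 10.5092; b·c/n = 321·68/542 = 40.2731
OR_MH = (6.0550 + 12.4348 + 10.5092) / (26.5596 + 61.9666 + 40.2731) = 28.9991 / 128.7993 = 0.22515

0.225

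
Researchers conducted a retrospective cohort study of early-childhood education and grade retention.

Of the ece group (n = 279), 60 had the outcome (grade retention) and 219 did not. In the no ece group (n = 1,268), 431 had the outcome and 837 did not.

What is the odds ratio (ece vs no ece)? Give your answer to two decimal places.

From the description: a = 60, b = 219, c = 431, d = 837.
OR = (a·d)/(b·c) = (60 × 837) / (219 × 431) = 50220 / 94389 = 0.53205
Exposure is associated with lower odds of grade retention (OR = 0.53 < 1).

0.53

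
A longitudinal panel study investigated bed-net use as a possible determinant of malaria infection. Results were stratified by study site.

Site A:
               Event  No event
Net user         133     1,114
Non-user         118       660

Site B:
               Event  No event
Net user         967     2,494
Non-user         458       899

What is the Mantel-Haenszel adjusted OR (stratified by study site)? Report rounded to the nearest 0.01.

OR_MH = Σ(aᵢdᵢ/nᵢ) / Σ(bᵢcᵢ/nᵢ), where nᵢ is the stratum total.
Stratum 1 (Site A): n = 2025; a·d/n = 133·660/2025 = 43.3481; b·c/n = 1114·118/2025 = 64.9146
Stratum 2 (Site B): n = 4818; a·d/n = 967·899/4818 = 180.4344; b·c/n = 2494·458/4818 = 237.0801
OR_MH = (43.3481 + 180.4344) / (64.9146 + 237.0801) = 223.7826 / 301.9947 = 0.74101

0.74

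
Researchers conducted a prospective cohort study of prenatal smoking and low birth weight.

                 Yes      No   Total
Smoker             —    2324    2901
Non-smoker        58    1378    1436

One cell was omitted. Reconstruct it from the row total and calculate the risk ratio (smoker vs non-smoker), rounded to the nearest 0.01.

The missing cell is in the exposed row: 2901 − 2324 = 577.
So a = 577, b = 2324, c = 58, d = 1378.
RR = [a/(a+b)] / [c/(c+d)] = (577/2901) / (58/1436) = 0.19890/0.04039 = 4.92441

4.92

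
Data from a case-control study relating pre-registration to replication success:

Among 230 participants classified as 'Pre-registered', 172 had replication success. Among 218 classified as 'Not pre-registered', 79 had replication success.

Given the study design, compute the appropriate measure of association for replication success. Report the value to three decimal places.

5.218

From the description: a = 172, b = 58, c = 79, d = 139.
This is a case-control study: participants were sampled on outcome status, so risks in the source population cannot be estimated directly — relative risk is not valid here. The odds ratio is the appropriate measure.
OR = (a·d)/(b·c) = (172 × 139) / (58 × 79) = 23908 / 4582 = 5.21781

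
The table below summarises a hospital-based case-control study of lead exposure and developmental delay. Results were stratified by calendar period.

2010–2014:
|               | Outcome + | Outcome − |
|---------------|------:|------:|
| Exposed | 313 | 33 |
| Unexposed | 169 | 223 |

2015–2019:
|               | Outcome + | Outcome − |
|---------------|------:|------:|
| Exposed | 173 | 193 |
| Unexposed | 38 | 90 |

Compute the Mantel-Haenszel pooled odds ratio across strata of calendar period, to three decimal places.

OR_MH = Σ(aᵢdᵢ/nᵢ) / Σ(bᵢcᵢ/nᵢ), where nᵢ is the stratum total.
Stratum 1 (2010–2014): n = 738; a·d/n = 313·223/738 = 94.5786; b·c/n = 33·169/738 = 7.5569
Stratum 2 (2015–2019): n = 494; a·d/n = 173·90/494 = 31.5182; b·c/n = 193·38/494 = 14.8462
OR_MH = (94.5786 + 31.5182) / (7.5569 + 14.8462) = 126.0968 / 22.4031 = 5.62855

5.629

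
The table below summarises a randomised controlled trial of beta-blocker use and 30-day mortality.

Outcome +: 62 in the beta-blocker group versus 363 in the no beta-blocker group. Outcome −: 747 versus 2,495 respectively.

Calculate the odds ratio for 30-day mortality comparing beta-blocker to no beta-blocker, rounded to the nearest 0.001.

From the description: a = 62, b = 747, c = 363, d = 2495.
OR = (a·d)/(b·c) = (62 × 2495) / (747 × 363) = 154690 / 271161 = 0.57047
Exposure is associated with lower odds of 30-day mortality (OR = 0.57 < 1).

0.570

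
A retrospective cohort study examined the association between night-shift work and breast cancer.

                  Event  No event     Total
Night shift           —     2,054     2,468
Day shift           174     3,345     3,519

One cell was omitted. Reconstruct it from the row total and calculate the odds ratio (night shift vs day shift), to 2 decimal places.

The missing cell is in the exposed row: 2468 − 2054 = 414.
So a = 414, b = 2054, c = 174, d = 3345.
OR = (a·d)/(b·c) = (414 × 3345) / (2054 × 174) = 1384830 / 357396 = 3.87478

3.87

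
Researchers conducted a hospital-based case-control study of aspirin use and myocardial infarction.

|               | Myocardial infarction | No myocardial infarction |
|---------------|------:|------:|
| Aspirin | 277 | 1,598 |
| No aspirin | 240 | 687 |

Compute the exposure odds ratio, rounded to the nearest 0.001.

Cells: a = 277, b = 1598, c = 240, d = 687.
OR = (a·d)/(b·c) = (277 × 687) / (1598 × 240) = 190299 / 383520 = 0.49619
Exposure is associated with lower odds of myocardial infarction (OR = 0.50 < 1).

0.496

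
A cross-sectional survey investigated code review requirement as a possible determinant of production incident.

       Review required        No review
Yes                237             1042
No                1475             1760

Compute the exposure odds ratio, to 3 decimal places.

0.271

Reading the table with exposure as columns: a = 237 (Review required, case), b = 1475 (Review required, non-case), c = 1042 (No review, case), d = 1760.
OR = (a·d)/(b·c) = (237 × 1760) / (1475 × 1042) = 417120 / 1536950 = 0.27139
Exposure is associated with lower odds of production incident (OR = 0.27 < 1).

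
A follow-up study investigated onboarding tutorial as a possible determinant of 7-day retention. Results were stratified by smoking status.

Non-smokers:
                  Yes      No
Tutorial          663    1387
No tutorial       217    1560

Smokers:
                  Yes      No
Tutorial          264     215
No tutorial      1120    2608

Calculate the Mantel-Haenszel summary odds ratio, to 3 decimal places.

3.193

OR_MH = Σ(aᵢdᵢ/nᵢ) / Σ(bᵢcᵢ/nᵢ), where nᵢ is the stratum total.
Stratum 1 (Non-smokers): n = 3827; a·d/n = 663·1560/3827 = 270.2587; b·c/n = 1387·217/3827 = 78.6462
Stratum 2 (Smokers): n = 4207; a·d/n = 264·2608/4207 = 163.6587; b·c/n = 215·1120/4207 = 57.2379
OR_MH = (270.2587 + 163.6587) / (78.6462 + 57.2379) = 433.9174 / 135.8841 = 3.19329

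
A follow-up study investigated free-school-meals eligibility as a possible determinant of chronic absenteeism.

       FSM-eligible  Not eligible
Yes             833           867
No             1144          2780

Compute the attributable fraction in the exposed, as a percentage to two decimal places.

Reading the table with exposure as columns: a = 833 (FSM-eligible, case), b = 1144 (FSM-eligible, non-case), c = 867 (Not eligible, case), d = 2780.
Risk in exposed = 833/1977 = 0.42135; risk in unexposed = 867/3647 = 0.23773.
RR = 0.42135/0.23773 = 1.77237
AR% = (RR − 1)/RR × 100 = (1.77237 − 1)/1.77237 × 100 = 43.5785%

43.58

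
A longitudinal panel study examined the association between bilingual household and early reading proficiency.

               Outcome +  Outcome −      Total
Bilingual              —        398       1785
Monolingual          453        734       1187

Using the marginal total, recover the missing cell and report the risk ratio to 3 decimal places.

2.036

The missing cell is in the exposed row: 1785 − 398 = 1387.
So a = 1387, b = 398, c = 453, d = 734.
RR = [a/(a+b)] / [c/(c+d)] = (1387/1785) / (453/1187) = 0.77703/0.38163 = 2.03606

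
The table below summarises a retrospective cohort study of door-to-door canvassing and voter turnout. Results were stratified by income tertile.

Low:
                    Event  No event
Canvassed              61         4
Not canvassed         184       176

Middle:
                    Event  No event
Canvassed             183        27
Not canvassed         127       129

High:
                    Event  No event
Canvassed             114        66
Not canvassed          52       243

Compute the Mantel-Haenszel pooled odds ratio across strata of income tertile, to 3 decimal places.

8.228

OR_MH = Σ(aᵢdᵢ/nᵢ) / Σ(bᵢcᵢ/nᵢ), where nᵢ is the stratum total.
Stratum 1 (Low): n = 425; a·d/n = 61·176/425 = 25.2612; b·c/n = 4·184/425 = 1.7318
Stratum 2 (Middle): n = 466; a·d/n = 183·129/466 = 50.6588; b·c/n = 27·127/466 = 7.3584
Stratum 3 (High): n = 475; a·d/n = 114·243/475 = 58.3200; b·c/n = 66·52/475 = 7.2253
OR_MH = (25.2612 + 50.6588 + 58.3200) / (1.7318 + 7.3584 + 7.2253) = 134.2400 / 16.3154 = 8.22781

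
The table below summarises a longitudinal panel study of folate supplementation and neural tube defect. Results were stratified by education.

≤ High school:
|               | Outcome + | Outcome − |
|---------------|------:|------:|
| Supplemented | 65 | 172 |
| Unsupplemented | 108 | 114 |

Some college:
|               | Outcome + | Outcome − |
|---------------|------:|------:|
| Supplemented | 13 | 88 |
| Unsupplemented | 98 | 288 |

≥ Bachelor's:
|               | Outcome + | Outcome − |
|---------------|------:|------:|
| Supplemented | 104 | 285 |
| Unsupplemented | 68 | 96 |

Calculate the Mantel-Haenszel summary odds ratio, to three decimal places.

0.449

OR_MH = Σ(aᵢdᵢ/nᵢ) / Σ(bᵢcᵢ/nᵢ), where nᵢ is the stratum total.
Stratum 1 (≤ High school): n = 459; a·d/n = 65·114/459 = 16.1438; b·c/n = 172·108/459 = 40.4706
Stratum 2 (Some college): n = 487; a·d/n = 13·288/487 = 7.6879; b·c/n = 88·98/487 = 17.7084
Stratum 3 (≥ Bachelor's): n = 553; a·d/n = 104·96/553 = 18.0542; b·c/n = 285·68/553 = 35.0452
OR_MH = (16.1438 + 7.6879 + 18.0542) / (40.4706 + 17.7084 + 35.0452) = 41.8859 / 93.2242 = 0.44930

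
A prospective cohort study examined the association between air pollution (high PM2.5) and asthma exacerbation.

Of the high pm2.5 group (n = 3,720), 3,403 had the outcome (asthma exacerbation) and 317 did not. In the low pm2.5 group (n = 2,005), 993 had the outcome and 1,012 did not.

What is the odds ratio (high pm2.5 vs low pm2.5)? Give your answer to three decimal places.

10.940

From the description: a = 3403, b = 317, c = 993, d = 1012.
OR = (a·d)/(b·c) = (3403 × 1012) / (317 × 993) = 3443836 / 314781 = 10.94042
The odds of asthma exacerbation are about 10.94 times as high in the high pm2.5 group.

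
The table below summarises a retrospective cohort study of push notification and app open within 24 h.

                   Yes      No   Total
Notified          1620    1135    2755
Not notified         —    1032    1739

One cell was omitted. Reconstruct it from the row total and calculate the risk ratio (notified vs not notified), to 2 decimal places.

The missing cell is in the unexposed row: 1739 − 1032 = 707.
So a = 1620, b = 1135, c = 707, d = 1032.
RR = [a/(a+b)] / [c/(c+d)] = (1620/2755) / (707/1739) = 0.58802/0.40656 = 1.44635

1.45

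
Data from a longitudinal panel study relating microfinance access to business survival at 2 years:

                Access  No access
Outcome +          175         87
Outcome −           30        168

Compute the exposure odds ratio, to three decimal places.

11.264

Reading the table with exposure as columns: a = 175 (Access, case), b = 30 (Access, non-case), c = 87 (No access, case), d = 168.
OR = (a·d)/(b·c) = (175 × 168) / (30 × 87) = 29400 / 2610 = 11.26437
The odds of business survival at 2 years are about 11.26 times as high in the access group.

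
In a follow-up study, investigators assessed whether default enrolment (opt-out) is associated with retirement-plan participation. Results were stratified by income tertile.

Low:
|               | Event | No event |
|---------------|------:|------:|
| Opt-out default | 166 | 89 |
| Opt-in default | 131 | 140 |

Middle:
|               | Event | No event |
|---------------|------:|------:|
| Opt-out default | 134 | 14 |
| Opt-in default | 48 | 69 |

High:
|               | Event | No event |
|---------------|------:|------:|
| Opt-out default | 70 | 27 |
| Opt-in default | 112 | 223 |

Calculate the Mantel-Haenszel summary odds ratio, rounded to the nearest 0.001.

3.634

OR_MH = Σ(aᵢdᵢ/nᵢ) / Σ(bᵢcᵢ/nᵢ), where nᵢ is the stratum total.
Stratum 1 (Low): n = 526; a·d/n = 166·140/526 = 44.1825; b·c/n = 89·131/526 = 22.1654
Stratum 2 (Middle): n = 265; a·d/n = 134·69/265 = 34.8906; b·c/n = 14·48/265 = 2.5358
Stratum 3 (High): n = 432; a·d/n = 70·223/432 = 36.1343; b·c/n = 27·112/432 = 7.0000
OR_MH = (44.1825 + 34.8906 + 36.1343) / (22.1654 + 2.5358 + 7.0000) = 115.2073 / 31.7012 = 3.63416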